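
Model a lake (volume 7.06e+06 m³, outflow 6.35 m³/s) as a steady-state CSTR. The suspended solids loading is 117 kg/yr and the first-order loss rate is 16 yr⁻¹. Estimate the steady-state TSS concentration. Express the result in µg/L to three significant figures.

Outflow Q = 6.35 m³/s × 3.156e+07 s/yr = 2.004e+08 m³/yr.
Steady-state CSTR mass balance: W = Q·C + k·V·C, so C = W/(Q + kV).
Q + kV = 2.004e+08 + 16·7.06e+06 = 3.134e+08 m³/yr.
C = 117/3.134e+08 = 3.734e-07 kg/m³ = 0.0003734 mg/L = 0.3734 µg/L.

0.373 µg/L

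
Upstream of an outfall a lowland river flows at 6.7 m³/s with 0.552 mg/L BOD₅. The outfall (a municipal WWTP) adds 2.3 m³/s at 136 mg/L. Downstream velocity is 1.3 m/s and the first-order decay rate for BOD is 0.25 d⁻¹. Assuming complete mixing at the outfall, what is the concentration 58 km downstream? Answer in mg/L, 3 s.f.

30.9 mg/L

After complete mixing, C₀ = (2.3·136 + 6.7·0.552) / 9 = 35.17 mg/L.
Travel time t = 5.8e+04 m / 1.3 m/s = 4.462e+04 s = 0.5164 d.
C = 35.17·exp(−0.25·0.5164) = 35.17·0.8789 = 30.91 mg/L.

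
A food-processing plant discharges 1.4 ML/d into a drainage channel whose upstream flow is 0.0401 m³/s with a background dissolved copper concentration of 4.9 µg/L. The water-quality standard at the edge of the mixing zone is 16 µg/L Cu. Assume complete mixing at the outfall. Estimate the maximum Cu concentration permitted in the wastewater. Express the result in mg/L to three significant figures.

1.4 ML/d = 0.0162 m³/s.
4.9 µg/L = 0.0049 mg/L.
16 µg/L = 0.016 mg/L.
Mass balance: 0.016·0.0563 = 0.0162·Cₑ + 0.0401·0.0049.
Cₑ = (0.0009009 − 0.0001965) / 0.0162 = 0.04347 mg/L.

0.0435 mg/L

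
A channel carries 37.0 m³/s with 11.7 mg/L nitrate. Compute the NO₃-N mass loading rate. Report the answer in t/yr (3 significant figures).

Mass flux = Q·C = 37 m³/s × 11.7 g/m³ = 432.9 g/s.
= 432.9 g/s × 31.56 = 1.366e+04 t/yr.

13700 t/yr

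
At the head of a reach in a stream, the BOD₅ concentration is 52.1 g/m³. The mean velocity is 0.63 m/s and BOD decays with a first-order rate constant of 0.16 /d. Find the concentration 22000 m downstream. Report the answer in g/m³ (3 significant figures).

48.8 g/m³

Travel time t = 22000 m / 0.63 m/s = 2.2e+04/0.63 = 3.492e+04 s = 0.4042 d.
First-order decay: C = 52.1·exp(−0.16·0.4042) = 52.1·0.9374 = 48.84 g/m³.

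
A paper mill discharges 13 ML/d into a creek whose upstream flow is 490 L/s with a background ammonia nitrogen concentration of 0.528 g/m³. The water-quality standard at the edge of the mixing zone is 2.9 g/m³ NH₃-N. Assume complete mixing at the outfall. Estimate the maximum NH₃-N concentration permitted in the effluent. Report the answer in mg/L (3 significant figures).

13 ML/d = 0.1505 m³/s.
490 L/s = 0.49 m³/s.
Mass balance: 2.9·0.6405 = 0.1505·Cₑ + 0.49·0.528.
Cₑ = (1.857 − 0.2587) / 0.1505 = 10.62 mg/L.

10.6 mg/L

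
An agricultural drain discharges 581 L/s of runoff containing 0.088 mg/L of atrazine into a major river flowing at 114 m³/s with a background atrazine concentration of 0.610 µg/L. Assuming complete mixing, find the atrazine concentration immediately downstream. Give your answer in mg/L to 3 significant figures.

581 L/s = 0.581 m³/s.
0.610 µg/L = 0.00061 mg/L.
Flow-weighted mixing gives C = (0.581·0.088 + 114·0.00061) / (0.581 + 114) = 0.1207/114.6 = 0.001053 mg/L.

0.00105 mg/L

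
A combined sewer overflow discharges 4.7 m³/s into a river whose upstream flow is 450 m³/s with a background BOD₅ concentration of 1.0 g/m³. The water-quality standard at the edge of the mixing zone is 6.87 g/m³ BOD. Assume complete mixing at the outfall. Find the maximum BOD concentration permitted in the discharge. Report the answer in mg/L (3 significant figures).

Mass balance: 6.87·454.7 = 4.7·Cₑ + 450·1.
Cₑ = (3124 − 450) / 4.7 = 568.9 mg/L.

569 mg/L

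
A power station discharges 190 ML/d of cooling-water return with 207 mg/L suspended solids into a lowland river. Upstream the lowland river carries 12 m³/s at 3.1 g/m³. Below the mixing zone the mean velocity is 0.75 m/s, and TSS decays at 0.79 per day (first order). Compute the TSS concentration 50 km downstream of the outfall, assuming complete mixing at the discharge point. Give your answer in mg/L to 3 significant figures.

190 ML/d = 2.199 m³/s.
After complete mixing, C₀ = (2.199·207 + 12·3.1) / 14.2 = 34.68 mg/L.
Travel time t = 5e+04 m / 0.75 m/s = 6.667e+04 s = 0.7716 d.
C = 34.68·exp(−0.79·0.7716) = 34.68·0.5436 = 18.85 mg/L.

18.9 mg/L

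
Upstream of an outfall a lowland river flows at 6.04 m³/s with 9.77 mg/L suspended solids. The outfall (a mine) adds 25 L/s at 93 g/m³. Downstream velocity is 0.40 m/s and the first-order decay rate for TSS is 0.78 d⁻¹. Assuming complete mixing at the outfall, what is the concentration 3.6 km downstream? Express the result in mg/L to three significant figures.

25 L/s = 0.025 m³/s.
After complete mixing, C₀ = (0.025·93 + 6.04·9.77) / 6.065 = 10.11 mg/L.
Travel time t = 3600 m / 0.40 m/s = 9000 s = 0.1042 d.
C = 10.11·exp(−0.78·0.1042) = 10.11·0.922 = 9.324 mg/L.

9.32 mg/L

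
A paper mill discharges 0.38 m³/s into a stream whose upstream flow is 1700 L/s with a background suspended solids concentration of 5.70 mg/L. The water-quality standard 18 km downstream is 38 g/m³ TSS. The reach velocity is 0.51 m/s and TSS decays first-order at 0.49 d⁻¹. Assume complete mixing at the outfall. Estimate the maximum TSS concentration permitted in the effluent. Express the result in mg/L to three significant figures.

1700 L/s = 1.7 m³/s.
Travel time to the compliance point: t = 1.8e+04/0.51 = 3.529e+04 s = 0.4085 d; decay factor exp(−0.49·0.4085) = 0.8186.
So the concentration just after mixing may be at most 38/0.8186 = 46.42 mg/L.
Mass balance: 46.42·2.08 = 0.38·Cₑ + 1.7·5.7.
Cₑ = (96.56 − 9.69) / 0.38 = 228.6 mg/L.

229 mg/L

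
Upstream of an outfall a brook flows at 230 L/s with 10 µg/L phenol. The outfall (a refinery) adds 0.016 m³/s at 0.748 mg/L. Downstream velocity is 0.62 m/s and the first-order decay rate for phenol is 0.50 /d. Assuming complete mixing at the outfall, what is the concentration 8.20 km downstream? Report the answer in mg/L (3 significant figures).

230 L/s = 0.23 m³/s.
10 µg/L = 0.01 mg/L.
After complete mixing, C₀ = (0.016·0.748 + 0.23·0.01) / 0.246 = 0.058 mg/L.
Travel time t = 8200 m / 0.62 m/s = 1.323e+04 s = 0.1531 d.
C = 0.058·exp(−0.50·0.1531) = 0.058·0.9263 = 0.05373 mg/L.

0.0537 mg/L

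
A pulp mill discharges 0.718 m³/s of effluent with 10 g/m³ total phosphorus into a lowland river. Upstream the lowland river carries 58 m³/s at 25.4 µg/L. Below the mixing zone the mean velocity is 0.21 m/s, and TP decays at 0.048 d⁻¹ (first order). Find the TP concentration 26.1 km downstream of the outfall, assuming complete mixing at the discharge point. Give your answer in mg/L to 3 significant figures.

0.138 mg/L

25.4 µg/L = 0.0254 mg/L.
After complete mixing, C₀ = (0.718·10 + 58·0.0254) / 58.72 = 0.1474 mg/L.
Travel time t = 2.61e+04 m / 0.21 m/s = 1.243e+05 s = 1.438 d.
C = 0.1474·exp(−0.048·1.438) = 0.1474·0.9333 = 0.1375 mg/L.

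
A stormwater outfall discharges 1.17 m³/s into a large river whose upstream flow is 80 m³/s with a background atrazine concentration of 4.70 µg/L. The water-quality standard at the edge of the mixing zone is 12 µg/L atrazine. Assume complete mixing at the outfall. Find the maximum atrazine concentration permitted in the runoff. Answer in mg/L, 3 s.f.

4.70 µg/L = 0.0047 mg/L.
12 µg/L = 0.012 mg/L.
Mass balance: 0.012·81.17 = 1.17·Cₑ + 80·0.0047.
Cₑ = (0.974 − 0.376) / 1.17 = 0.5111 mg/L.

0.511 mg/L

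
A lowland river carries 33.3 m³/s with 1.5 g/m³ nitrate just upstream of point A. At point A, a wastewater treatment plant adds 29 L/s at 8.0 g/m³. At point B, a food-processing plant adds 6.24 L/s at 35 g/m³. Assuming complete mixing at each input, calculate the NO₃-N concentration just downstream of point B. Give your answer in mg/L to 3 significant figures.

29 L/s = 0.029 m³/s.
After input A: C = (33.3·1.5 + 0.029·8) / 33.33 = 1.506 mg/L.
6.24 L/s = 0.00624 m³/s.
After input B: C = (33.33·1.506 + 0.00624·35) / 33.34 = 1.512 mg/L.

1.51 mg/L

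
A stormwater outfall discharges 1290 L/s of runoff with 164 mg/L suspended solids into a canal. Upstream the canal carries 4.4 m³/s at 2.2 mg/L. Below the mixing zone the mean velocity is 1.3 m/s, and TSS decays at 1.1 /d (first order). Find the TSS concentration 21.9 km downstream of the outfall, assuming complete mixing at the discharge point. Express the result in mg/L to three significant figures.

1290 L/s = 1.29 m³/s.
After complete mixing, C₀ = (1.29·164 + 4.4·2.2) / 5.69 = 38.88 mg/L.
Travel time t = 2.19e+04 m / 1.3 m/s = 1.685e+04 s = 0.195 d.
C = 38.88·exp(−1.1·0.195) = 38.88·0.807 = 31.38 mg/L.

31.4 mg/L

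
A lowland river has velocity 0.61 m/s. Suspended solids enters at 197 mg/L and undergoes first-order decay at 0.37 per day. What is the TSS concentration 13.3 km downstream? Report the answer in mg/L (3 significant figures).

179 mg/L

Travel time t = 13.3 km / 0.61 m/s = 1.33e+04/0.61 = 2.18e+04 s = 0.2524 d.
First-order decay: C = 197·exp(−0.37·0.2524) = 197·0.9109 = 179.4 mg/L.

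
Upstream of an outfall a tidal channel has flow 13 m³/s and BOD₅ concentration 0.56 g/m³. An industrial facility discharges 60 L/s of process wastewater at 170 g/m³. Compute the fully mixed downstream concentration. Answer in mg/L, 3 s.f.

1.34 mg/L

60 L/s = 0.06 m³/s.
Conservation of mass across the mixing zone: C = (0.06·170 + 13·0.56) / (0.06 + 13) = 17.48/13.06 = 1.338 mg/L.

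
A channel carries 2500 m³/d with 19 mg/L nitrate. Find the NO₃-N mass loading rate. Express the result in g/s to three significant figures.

0.550 g/s

2500 m³/d = 0.02894 m³/s.
Mass flux = Q·C = 0.02894 m³/s × 19 g/m³ = 0.5498 g/s.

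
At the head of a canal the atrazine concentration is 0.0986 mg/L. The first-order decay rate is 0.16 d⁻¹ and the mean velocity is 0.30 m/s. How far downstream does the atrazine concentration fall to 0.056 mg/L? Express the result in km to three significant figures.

From C = C₀·e^(−kt), t = ln(C₀/C)/k = ln(0.0986/0.056)/0.16 = 0.5657/0.16 = 3.536 d.
Distance = v·t = 0.30 m/s × 3.055e+05 s = 9.165e+04 m = 91.65 km.

91.6 km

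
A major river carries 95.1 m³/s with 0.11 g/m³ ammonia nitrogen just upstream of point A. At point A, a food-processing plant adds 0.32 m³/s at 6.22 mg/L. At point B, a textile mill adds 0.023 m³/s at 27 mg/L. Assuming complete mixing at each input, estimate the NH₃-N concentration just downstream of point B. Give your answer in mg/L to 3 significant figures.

After input A: C = (95.1·0.11 + 0.32·6.22) / 95.42 = 0.1305 mg/L.
After input B: C = (95.42·0.1305 + 0.023·27) / 95.44 = 0.137 mg/L.

0.137 mg/L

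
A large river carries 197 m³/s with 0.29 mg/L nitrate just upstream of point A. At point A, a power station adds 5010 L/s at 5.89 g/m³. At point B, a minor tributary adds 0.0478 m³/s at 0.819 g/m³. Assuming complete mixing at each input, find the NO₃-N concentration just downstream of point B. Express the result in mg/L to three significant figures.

0.429 mg/L

5010 L/s = 5.01 m³/s.
After input A: C = (197·0.29 + 5.01·5.89) / 202 = 0.4289 mg/L.
After input B: C = (202·0.4289 + 0.0478·0.819) / 202.1 = 0.429 mg/L.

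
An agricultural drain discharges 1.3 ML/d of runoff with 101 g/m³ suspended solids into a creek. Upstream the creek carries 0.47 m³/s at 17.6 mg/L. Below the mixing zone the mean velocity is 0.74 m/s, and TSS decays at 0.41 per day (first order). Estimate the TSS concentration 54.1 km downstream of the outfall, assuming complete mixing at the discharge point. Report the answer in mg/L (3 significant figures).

14.3 mg/L

1.3 ML/d = 0.01505 m³/s.
After complete mixing, C₀ = (0.01505·101 + 0.47·17.6) / 0.485 = 20.19 mg/L.
Travel time t = 5.41e+04 m / 0.74 m/s = 7.311e+04 s = 0.8462 d.
C = 20.19·exp(−0.41·0.8462) = 20.19·0.7069 = 14.27 mg/L.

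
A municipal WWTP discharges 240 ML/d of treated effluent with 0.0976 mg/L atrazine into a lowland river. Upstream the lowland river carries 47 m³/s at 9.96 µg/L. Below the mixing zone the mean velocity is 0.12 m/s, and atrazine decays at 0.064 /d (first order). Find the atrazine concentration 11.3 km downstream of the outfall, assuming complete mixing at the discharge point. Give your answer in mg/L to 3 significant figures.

240 ML/d = 2.778 m³/s.
9.96 µg/L = 0.00996 mg/L.
After complete mixing, C₀ = (2.778·0.0976 + 47·0.00996) / 49.78 = 0.01485 mg/L.
Travel time t = 1.13e+04 m / 0.12 m/s = 9.417e+04 s = 1.09 d.
C = 0.01485·exp(−0.064·1.09) = 0.01485·0.9326 = 0.01385 mg/L.

0.0139 mg/L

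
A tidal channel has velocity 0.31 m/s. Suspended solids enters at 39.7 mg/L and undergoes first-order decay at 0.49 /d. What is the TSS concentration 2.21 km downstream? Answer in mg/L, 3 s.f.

Travel time t = 2.21 km / 0.31 m/s = 2210/0.31 = 7129 s = 0.08251 d.
First-order decay: C = 39.7·exp(−0.49·0.08251) = 39.7·0.9604 = 38.13 mg/L.

38.1 mg/L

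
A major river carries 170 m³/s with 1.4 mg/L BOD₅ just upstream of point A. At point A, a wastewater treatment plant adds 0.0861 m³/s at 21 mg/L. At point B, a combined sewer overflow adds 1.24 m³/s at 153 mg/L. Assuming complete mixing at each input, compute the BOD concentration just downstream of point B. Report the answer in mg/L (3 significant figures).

After input A: C = (170·1.4 + 0.0861·21) / 170.1 = 1.41 mg/L.
After input B: C = (170.1·1.41 + 1.24·153) / 171.3 = 2.507 mg/L.

2.51 mg/L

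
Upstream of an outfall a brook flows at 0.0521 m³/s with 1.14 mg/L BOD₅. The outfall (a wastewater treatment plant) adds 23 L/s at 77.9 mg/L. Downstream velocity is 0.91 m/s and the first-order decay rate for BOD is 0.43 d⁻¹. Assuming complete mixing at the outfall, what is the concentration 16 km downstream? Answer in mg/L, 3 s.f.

23 L/s = 0.023 m³/s.
After complete mixing, C₀ = (0.023·77.9 + 0.0521·1.14) / 0.0751 = 24.65 mg/L.
Travel time t = 1.6e+04 m / 0.91 m/s = 1.758e+04 s = 0.2035 d.
C = 24.65·exp(−0.43·0.2035) = 24.65·0.9162 = 22.58 mg/L.

22.6 mg/L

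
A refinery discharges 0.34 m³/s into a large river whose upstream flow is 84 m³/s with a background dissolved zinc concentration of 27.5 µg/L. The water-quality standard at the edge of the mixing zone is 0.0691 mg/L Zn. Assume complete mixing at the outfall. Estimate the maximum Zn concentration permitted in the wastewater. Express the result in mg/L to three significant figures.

10.3 mg/L

27.5 µg/L = 0.0275 mg/L.
Mass balance: 0.0691·84.34 = 0.34·Cₑ + 84·0.0275.
Cₑ = (5.828 − 2.31) / 0.34 = 10.35 mg/L.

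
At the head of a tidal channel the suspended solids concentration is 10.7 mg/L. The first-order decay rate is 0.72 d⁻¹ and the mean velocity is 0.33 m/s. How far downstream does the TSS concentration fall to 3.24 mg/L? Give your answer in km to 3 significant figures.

From C = C₀·e^(−kt), t = ln(C₀/C)/k = ln(10.7/3.24)/0.72 = 1.195/0.72 = 1.659 d.
Distance = v·t = 0.33 m/s × 1.434e+05 s = 4.731e+04 m = 47.31 km.

47.3 km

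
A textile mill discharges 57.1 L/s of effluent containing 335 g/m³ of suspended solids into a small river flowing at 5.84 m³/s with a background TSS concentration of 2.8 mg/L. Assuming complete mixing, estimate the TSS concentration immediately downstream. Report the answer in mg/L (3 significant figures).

57.1 L/s = 0.0571 m³/s.
Conservation of mass across the mixing zone: C = (0.0571·335 + 5.84·2.8) / (0.0571 + 5.84) = 35.48/5.897 = 6.017 mg/L.

6.02 mg/L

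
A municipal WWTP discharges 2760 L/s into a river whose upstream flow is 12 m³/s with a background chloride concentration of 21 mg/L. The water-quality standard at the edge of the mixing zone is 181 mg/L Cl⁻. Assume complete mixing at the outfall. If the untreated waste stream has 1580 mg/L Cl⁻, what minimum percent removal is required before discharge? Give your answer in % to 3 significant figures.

44.5 %

2760 L/s = 2.76 m³/s.
Mass balance: 181·14.76 = 2.76·Cₑ + 12·21.
Cₑ = (2672 − 252) / 2.76 = 876.7 mg/L.
Required removal = 1 − 876.7/1580 = 44.52 %.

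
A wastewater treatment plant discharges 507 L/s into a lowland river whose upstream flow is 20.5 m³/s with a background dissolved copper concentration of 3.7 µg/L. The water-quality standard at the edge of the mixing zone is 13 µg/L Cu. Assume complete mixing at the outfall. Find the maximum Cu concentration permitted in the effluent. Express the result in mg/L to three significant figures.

0.389 mg/L

507 L/s = 0.507 m³/s.
3.7 µg/L = 0.0037 mg/L.
13 µg/L = 0.013 mg/L.
Mass balance: 0.013·21.01 = 0.507·Cₑ + 20.5·0.0037.
Cₑ = (0.2731 − 0.07585) / 0.507 = 0.389 mg/L.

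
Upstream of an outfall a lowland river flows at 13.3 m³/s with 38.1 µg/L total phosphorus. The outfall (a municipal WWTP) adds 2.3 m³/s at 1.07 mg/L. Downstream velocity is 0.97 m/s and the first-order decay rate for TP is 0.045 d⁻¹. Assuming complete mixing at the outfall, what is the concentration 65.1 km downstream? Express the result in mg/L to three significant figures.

0.184 mg/L

38.1 µg/L = 0.0381 mg/L.
After complete mixing, C₀ = (2.3·1.07 + 13.3·0.0381) / 15.6 = 0.1902 mg/L.
Travel time t = 6.51e+04 m / 0.97 m/s = 6.711e+04 s = 0.7768 d.
C = 0.1902·exp(−0.045·0.7768) = 0.1902·0.9656 = 0.1837 mg/L.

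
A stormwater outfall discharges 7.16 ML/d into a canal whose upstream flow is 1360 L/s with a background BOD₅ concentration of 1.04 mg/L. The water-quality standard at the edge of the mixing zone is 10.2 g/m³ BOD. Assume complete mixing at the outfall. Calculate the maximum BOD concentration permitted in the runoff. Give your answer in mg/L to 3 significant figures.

161 mg/L

7.16 ML/d = 0.08287 m³/s.
1360 L/s = 1.36 m³/s.
Mass balance: 10.2·1.443 = 0.08287·Cₑ + 1.36·1.04.
Cₑ = (14.72 − 1.414) / 0.08287 = 160.5 mg/L.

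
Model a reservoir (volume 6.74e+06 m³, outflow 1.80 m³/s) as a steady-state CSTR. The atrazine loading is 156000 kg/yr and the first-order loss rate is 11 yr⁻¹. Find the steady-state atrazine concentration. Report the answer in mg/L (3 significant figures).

1.19 mg/L

Outflow Q = 1.80 m³/s × 3.156e+07 s/yr = 5.68e+07 m³/yr.
Steady-state CSTR mass balance: W = Q·C + k·V·C, so C = W/(Q + kV).
Q + kV = 5.68e+07 + 11·6.74e+06 = 1.309e+08 m³/yr.
C = 156000/1.309e+08 = 0.001191 kg/m³ = 1.191 mg/L.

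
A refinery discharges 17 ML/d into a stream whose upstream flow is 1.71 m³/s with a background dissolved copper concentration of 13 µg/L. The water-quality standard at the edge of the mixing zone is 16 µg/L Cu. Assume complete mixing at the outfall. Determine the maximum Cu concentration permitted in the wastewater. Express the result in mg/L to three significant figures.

0.0421 mg/L

17 ML/d = 0.1968 m³/s.
13 µg/L = 0.013 mg/L.
16 µg/L = 0.016 mg/L.
Mass balance: 0.016·1.907 = 0.1968·Cₑ + 1.71·0.013.
Cₑ = (0.03051 − 0.02223) / 0.1968 = 0.04207 mg/L.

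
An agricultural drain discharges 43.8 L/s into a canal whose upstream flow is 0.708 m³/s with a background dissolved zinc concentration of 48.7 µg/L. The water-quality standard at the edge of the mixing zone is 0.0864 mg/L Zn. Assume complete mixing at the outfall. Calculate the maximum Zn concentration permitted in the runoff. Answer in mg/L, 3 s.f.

0.696 mg/L

43.8 L/s = 0.0438 m³/s.
48.7 µg/L = 0.0487 mg/L.
Mass balance: 0.0864·0.7518 = 0.0438·Cₑ + 0.708·0.0487.
Cₑ = (0.06496 − 0.03448) / 0.0438 = 0.6958 mg/L.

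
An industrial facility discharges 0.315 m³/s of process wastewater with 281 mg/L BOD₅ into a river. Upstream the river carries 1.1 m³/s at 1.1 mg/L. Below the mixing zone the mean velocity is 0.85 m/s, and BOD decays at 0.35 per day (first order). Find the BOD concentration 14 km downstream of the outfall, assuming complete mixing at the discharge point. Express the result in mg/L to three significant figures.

59.3 mg/L

After complete mixing, C₀ = (0.315·281 + 1.1·1.1) / 1.415 = 63.41 mg/L.
Travel time t = 1.4e+04 m / 0.85 m/s = 1.647e+04 s = 0.1906 d.
C = 63.41·exp(−0.35·0.1906) = 63.41·0.9355 = 59.32 mg/L.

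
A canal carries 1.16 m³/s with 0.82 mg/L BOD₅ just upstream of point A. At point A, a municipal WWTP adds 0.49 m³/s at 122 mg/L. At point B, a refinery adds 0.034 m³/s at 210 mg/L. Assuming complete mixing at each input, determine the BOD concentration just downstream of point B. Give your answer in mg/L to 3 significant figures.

40.3 mg/L

After input A: C = (1.16·0.82 + 0.49·122) / 1.65 = 36.81 mg/L.
After input B: C = (1.65·36.81 + 0.034·210) / 1.684 = 40.3 mg/L.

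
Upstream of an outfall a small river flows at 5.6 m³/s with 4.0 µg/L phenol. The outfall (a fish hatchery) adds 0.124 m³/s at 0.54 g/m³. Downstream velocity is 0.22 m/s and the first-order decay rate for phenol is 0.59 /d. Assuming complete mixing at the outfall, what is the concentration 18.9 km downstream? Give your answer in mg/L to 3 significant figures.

4.0 µg/L = 0.004 mg/L.
After complete mixing, C₀ = (0.124·0.54 + 5.6·0.004) / 5.724 = 0.01561 mg/L.
Travel time t = 1.89e+04 m / 0.22 m/s = 8.591e+04 s = 0.9943 d.
C = 0.01561·exp(−0.59·0.9943) = 0.01561·0.5562 = 0.008683 mg/L.

0.00868 mg/L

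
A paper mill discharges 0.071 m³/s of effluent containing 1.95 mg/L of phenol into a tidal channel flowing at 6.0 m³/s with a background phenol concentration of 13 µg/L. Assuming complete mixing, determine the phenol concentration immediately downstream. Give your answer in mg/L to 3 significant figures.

0.0357 mg/L

13 µg/L = 0.013 mg/L.
Flow-weighted mixing gives C = (0.071·1.95 + 6·0.013) / (0.071 + 6) = 0.2165/6.071 = 0.03565 mg/L.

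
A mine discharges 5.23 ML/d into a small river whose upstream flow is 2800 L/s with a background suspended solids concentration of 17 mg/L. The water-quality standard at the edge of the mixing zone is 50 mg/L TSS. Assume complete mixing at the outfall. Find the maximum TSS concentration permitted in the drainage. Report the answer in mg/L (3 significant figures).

5.23 ML/d = 0.06053 m³/s.
2800 L/s = 2.8 m³/s.
Mass balance: 50·2.861 = 0.06053·Cₑ + 2.8·17.
Cₑ = (143 − 47.6) / 0.06053 = 1576 mg/L.

1580 mg/L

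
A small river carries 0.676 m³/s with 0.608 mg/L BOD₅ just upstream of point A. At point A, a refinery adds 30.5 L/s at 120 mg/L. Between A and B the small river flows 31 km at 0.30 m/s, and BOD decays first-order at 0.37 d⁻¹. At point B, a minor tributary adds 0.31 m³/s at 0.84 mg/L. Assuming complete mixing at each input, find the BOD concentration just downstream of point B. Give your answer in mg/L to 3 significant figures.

30.5 L/s = 0.0305 m³/s.
After input A: C = (0.676·0.608 + 0.0305·120) / 0.7065 = 5.762 mg/L.
Over the 31 km reach to input B (t = 1.033e+05 s = 1.196 d), decay gives C = 5.762·exp(−0.37·1.196) = 3.702 mg/L.
After input B: C = (0.7065·3.702 + 0.31·0.84) / 1.016 = 2.829 mg/L.

2.83 mg/L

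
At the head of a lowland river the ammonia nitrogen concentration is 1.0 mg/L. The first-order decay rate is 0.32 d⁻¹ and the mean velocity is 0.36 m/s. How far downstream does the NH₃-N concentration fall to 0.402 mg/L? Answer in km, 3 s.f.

From C = C₀·e^(−kt), t = ln(C₀/C)/k = ln(1.0/0.402)/0.32 = 0.9113/0.32 = 2.848 d.
Distance = v·t = 0.36 m/s × 2.461e+05 s = 8.858e+04 m = 88.58 km.

88.6 km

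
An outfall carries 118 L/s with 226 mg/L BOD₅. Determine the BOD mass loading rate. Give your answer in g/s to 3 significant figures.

118 L/s = 0.118 m³/s.
Mass flux = Q·C = 0.118 m³/s × 226 g/m³ = 26.67 g/s.

26.7 g/s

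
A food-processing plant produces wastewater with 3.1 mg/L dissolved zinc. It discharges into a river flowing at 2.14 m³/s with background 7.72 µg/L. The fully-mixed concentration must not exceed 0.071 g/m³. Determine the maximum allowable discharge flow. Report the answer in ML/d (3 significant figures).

7.72 µg/L = 0.00772 mg/L.
Mass balance at complete mixing: C_std·(Q_w + Q_r) = Q_w·C_e + Q_r·C_b.
Rearranging, Q_w = Q_r·(C_std − C_b)/(C_e − C_std) = 2.14·(0.071 − 0.00772) / (3.1 − 0.071) = 0.04471 m³/s.
= 3.863 ML/d.

3.86 ML/d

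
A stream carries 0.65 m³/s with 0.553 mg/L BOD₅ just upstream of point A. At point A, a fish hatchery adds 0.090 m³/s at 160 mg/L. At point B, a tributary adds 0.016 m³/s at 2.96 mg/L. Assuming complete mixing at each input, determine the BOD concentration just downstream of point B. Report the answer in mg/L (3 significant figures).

After input A: C = (0.65·0.553 + 0.09·160) / 0.74 = 19.95 mg/L.
After input B: C = (0.74·19.95 + 0.016·2.96) / 0.756 = 19.59 mg/L.

19.6 mg/L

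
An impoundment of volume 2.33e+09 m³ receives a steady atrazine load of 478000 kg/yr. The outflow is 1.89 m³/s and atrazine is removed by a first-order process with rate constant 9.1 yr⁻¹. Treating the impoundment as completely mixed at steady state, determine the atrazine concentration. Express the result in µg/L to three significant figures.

22.5 µg/L

Outflow Q = 1.89 m³/s × 3.156e+07 s/yr = 5.964e+07 m³/yr.
Steady-state CSTR mass balance: W = Q·C + k·V·C, so C = W/(Q + kV).
Q + kV = 5.964e+07 + 9.1·2.33e+09 = 2.126e+10 m³/yr.
C = 478000/2.126e+10 = 2.248e-05 kg/m³ = 0.02248 mg/L = 22.48 µg/L.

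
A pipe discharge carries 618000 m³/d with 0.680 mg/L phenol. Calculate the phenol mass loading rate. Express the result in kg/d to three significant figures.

420 kg/d

618000 m³/d = 7.153 m³/s.
Mass flux = Q·C = 7.153 m³/s × 0.68 g/m³ = 4.864 g/s.
= 4.864 g/s × 86.4 = 420.2 kg/d.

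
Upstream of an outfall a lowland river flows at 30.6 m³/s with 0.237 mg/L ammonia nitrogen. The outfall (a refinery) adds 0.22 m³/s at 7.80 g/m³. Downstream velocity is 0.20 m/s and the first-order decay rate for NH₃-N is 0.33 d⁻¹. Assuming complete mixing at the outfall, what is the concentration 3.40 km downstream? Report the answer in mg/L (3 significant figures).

After complete mixing, C₀ = (0.22·7.8 + 30.6·0.237) / 30.82 = 0.291 mg/L.
Travel time t = 3400 m / 0.20 m/s = 1.7e+04 s = 0.1968 d.
C = 0.291·exp(−0.33·0.1968) = 0.291·0.9371 = 0.2727 mg/L.

0.273 mg/L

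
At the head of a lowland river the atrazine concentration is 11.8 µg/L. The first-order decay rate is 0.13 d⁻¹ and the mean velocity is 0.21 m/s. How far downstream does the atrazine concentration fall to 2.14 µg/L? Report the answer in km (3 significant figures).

238 km

From C = C₀·e^(−kt), t = ln(C₀/C)/k = ln(11.8/2.14)/0.13 = 1.707/0.13 = 13.13 d.
Distance = v·t = 0.21 m/s × 1.135e+06 s = 2.383e+05 m = 238.3 km.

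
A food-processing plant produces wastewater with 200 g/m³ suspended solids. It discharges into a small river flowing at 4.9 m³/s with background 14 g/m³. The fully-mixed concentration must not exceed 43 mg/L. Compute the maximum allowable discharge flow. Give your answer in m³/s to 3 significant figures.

0.905 m³/s

Mass balance at complete mixing: C_std·(Q_w + Q_r) = Q_w·C_e + Q_r·C_b.
Rearranging, Q_w = Q_r·(C_std − C_b)/(C_e − C_std) = 4.9·(43 − 14) / (200 − 43) = 0.9051 m³/s.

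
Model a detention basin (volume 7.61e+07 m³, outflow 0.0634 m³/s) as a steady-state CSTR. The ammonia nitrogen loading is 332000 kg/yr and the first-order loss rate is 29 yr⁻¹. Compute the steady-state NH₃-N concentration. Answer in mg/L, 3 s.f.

Outflow Q = 0.0634 m³/s × 3.156e+07 s/yr = 2.001e+06 m³/yr.
Steady-state CSTR mass balance: W = Q·C + k·V·C, so C = W/(Q + kV).
Q + kV = 2.001e+06 + 29·7.61e+07 = 2.209e+09 m³/yr.
C = 332000/2.209e+09 = 0.0001503 kg/m³ = 0.1503 mg/L.

0.150 mg/L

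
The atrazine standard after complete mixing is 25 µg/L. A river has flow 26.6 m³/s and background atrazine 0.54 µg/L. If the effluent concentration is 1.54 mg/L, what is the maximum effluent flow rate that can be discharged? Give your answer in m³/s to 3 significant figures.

0.54 µg/L = 0.00054 mg/L.
25 µg/L = 0.025 mg/L.
Mass balance at complete mixing: C_std·(Q_w + Q_r) = Q_w·C_e + Q_r·C_b.
Rearranging, Q_w = Q_r·(C_std − C_b)/(C_e − C_std) = 26.6·(0.025 − 0.00054) / (1.54 − 0.025) = 0.4295 m³/s.

0.429 m³/s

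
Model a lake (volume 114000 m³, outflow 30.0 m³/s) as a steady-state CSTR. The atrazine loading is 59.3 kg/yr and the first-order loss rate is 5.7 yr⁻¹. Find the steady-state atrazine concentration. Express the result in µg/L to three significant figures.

Outflow Q = 30.0 m³/s × 3.156e+07 s/yr = 9.467e+08 m³/yr.
Steady-state CSTR mass balance: W = Q·C + k·V·C, so C = W/(Q + kV).
Q + kV = 9.467e+08 + 5.7·114000 = 9.474e+08 m³/yr.
C = 59.3/9.474e+08 = 6.259e-08 kg/m³ = 6.259e-05 mg/L = 0.06259 µg/L.

0.0626 µg/L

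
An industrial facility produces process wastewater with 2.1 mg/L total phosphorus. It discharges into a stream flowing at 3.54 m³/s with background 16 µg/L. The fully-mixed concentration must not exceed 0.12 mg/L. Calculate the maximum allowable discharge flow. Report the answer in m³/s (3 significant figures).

0.186 m³/s

16 µg/L = 0.016 mg/L.
Mass balance at complete mixing: C_std·(Q_w + Q_r) = Q_w·C_e + Q_r·C_b.
Rearranging, Q_w = Q_r·(C_std − C_b)/(C_e − C_std) = 3.54·(0.12 − 0.016) / (2.1 − 0.12) = 0.1859 m³/s.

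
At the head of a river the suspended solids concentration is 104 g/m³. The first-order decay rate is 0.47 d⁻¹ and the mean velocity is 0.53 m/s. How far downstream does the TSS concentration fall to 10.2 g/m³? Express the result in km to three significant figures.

226 km

From C = C₀·e^(−kt), t = ln(C₀/C)/k = ln(104/10.2)/0.47 = 2.322/0.47 = 4.94 d.
Distance = v·t = 0.53 m/s × 4.269e+05 s = 2.262e+05 m = 226.2 km.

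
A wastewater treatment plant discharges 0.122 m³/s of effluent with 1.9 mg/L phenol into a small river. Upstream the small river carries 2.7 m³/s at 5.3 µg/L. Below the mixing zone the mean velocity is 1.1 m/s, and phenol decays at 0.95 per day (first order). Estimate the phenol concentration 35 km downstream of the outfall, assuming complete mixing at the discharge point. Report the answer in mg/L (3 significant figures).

5.3 µg/L = 0.0053 mg/L.
After complete mixing, C₀ = (0.122·1.9 + 2.7·0.0053) / 2.822 = 0.08721 mg/L.
Travel time t = 3.5e+04 m / 1.1 m/s = 3.182e+04 s = 0.3683 d.
C = 0.08721·exp(−0.95·0.3683) = 0.08721·0.7048 = 0.06147 mg/L.

0.0615 mg/L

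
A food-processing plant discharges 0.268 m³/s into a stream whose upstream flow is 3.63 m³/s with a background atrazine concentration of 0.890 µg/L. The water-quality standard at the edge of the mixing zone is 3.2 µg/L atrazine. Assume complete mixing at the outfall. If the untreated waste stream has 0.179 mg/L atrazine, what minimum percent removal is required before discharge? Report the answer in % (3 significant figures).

0.890 µg/L = 0.00089 mg/L.
3.2 µg/L = 0.0032 mg/L.
Mass balance: 0.0032·3.898 = 0.268·Cₑ + 3.63·0.00089.
Cₑ = (0.01247 − 0.003231) / 0.268 = 0.03449 mg/L.
Required removal = 1 − 0.03449/0.179 = 80.73 %.

80.7 %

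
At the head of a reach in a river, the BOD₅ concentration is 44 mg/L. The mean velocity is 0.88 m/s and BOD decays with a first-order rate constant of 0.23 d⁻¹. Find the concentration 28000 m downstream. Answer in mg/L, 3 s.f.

40.4 mg/L

Travel time t = 28000 m / 0.88 m/s = 2.8e+04/0.88 = 3.182e+04 s = 0.3683 d.
First-order decay: C = 44·exp(−0.23·0.3683) = 44·0.9188 = 40.43 mg/L.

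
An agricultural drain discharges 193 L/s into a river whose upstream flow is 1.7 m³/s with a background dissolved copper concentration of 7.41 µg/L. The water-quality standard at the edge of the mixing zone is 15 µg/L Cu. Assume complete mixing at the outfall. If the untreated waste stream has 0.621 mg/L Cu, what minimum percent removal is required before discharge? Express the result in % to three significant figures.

86.8 %

193 L/s = 0.193 m³/s.
7.41 µg/L = 0.00741 mg/L.
15 µg/L = 0.015 mg/L.
Mass balance: 0.015·1.893 = 0.193·Cₑ + 1.7·0.00741.
Cₑ = (0.0284 − 0.0126) / 0.193 = 0.08185 mg/L.
Required removal = 1 − 0.08185/0.621 = 86.82 %.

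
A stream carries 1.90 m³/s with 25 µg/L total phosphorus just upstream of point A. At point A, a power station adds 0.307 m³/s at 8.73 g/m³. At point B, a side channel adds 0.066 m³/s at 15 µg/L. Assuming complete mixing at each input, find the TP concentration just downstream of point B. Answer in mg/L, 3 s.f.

1.20 mg/L

25 µg/L = 0.025 mg/L.
After input A: C = (1.9·0.025 + 0.307·8.73) / 2.207 = 1.236 mg/L.
15 µg/L = 0.015 mg/L.
After input B: C = (2.207·1.236 + 0.066·0.015) / 2.273 = 1.2 mg/L.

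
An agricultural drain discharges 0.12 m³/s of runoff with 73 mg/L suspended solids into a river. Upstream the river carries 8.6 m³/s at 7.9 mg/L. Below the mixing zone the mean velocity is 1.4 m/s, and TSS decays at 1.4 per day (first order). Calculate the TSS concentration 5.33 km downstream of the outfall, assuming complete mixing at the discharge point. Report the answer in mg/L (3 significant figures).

8.27 mg/L

After complete mixing, C₀ = (0.12·73 + 8.6·7.9) / 8.72 = 8.796 mg/L.
Travel time t = 5330 m / 1.4 m/s = 3807 s = 0.04406 d.
C = 8.796·exp(−1.4·0.04406) = 8.796·0.9402 = 8.27 mg/L.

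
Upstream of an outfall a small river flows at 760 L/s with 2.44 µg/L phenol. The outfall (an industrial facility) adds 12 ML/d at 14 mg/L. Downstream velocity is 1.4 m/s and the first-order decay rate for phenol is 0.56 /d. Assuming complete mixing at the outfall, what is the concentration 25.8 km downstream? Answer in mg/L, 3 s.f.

12 ML/d = 0.1389 m³/s.
760 L/s = 0.76 m³/s.
2.44 µg/L = 0.00244 mg/L.
After complete mixing, C₀ = (0.1389·14 + 0.76·0.00244) / 0.8989 = 2.165 mg/L.
Travel time t = 2.58e+04 m / 1.4 m/s = 1.843e+04 s = 0.2133 d.
C = 2.165·exp(−0.56·0.2133) = 2.165·0.8874 = 1.921 mg/L.

1.92 mg/L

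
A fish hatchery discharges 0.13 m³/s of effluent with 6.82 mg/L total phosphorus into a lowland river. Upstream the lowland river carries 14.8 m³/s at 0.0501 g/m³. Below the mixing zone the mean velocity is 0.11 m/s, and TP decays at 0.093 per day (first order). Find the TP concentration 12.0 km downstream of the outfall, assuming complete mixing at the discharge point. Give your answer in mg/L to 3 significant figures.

0.0970 mg/L

After complete mixing, C₀ = (0.13·6.82 + 14.8·0.0501) / 14.93 = 0.109 mg/L.
Travel time t = 1.2e+04 m / 0.11 m/s = 1.091e+05 s = 1.263 d.
C = 0.109·exp(−0.093·1.263) = 0.109·0.8892 = 0.09697 mg/L.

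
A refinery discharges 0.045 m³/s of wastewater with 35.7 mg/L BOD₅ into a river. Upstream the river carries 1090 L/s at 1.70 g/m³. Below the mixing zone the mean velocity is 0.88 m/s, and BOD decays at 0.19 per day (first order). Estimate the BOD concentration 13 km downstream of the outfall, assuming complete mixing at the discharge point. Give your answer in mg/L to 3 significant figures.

2.95 mg/L

1090 L/s = 1.09 m³/s.
After complete mixing, C₀ = (0.045·35.7 + 1.09·1.7) / 1.135 = 3.048 mg/L.
Travel time t = 1.3e+04 m / 0.88 m/s = 1.477e+04 s = 0.171 d.
C = 3.048·exp(−0.19·0.171) = 3.048·0.968 = 2.951 mg/L.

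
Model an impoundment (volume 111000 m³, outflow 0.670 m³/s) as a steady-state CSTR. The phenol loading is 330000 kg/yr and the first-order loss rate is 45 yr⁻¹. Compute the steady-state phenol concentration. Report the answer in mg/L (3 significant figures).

Outflow Q = 0.670 m³/s × 3.156e+07 s/yr = 2.114e+07 m³/yr.
Steady-state CSTR mass balance: W = Q·C + k·V·C, so C = W/(Q + kV).
Q + kV = 2.114e+07 + 45·111000 = 2.614e+07 m³/yr.
C = 330000/2.614e+07 = 0.01263 kg/m³ = 12.63 mg/L.

12.6 mg/L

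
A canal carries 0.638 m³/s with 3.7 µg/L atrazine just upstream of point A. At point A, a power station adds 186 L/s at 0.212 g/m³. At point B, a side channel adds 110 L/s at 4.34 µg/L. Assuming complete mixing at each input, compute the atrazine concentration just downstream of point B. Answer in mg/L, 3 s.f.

0.0453 mg/L

3.7 µg/L = 0.0037 mg/L.
186 L/s = 0.186 m³/s.
After input A: C = (0.638·0.0037 + 0.186·0.212) / 0.824 = 0.05072 mg/L.
110 L/s = 0.11 m³/s.
4.34 µg/L = 0.00434 mg/L.
After input B: C = (0.824·0.05072 + 0.11·0.00434) / 0.934 = 0.04526 mg/L.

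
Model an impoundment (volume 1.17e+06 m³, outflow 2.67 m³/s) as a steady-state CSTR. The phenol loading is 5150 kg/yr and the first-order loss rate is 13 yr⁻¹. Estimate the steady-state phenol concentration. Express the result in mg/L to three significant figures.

Outflow Q = 2.67 m³/s × 3.156e+07 s/yr = 8.426e+07 m³/yr.
Steady-state CSTR mass balance: W = Q·C + k·V·C, so C = W/(Q + kV).
Q + kV = 8.426e+07 + 13·1.17e+06 = 9.947e+07 m³/yr.
C = 5150/9.947e+07 = 5.178e-05 kg/m³ = 0.05178 mg/L.

0.0518 mg/L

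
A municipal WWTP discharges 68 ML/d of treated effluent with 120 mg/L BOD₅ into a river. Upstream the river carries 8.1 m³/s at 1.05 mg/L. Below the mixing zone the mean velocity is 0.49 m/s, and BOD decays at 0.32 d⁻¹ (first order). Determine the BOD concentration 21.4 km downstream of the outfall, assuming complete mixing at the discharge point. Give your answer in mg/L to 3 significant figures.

9.85 mg/L

68 ML/d = 0.787 m³/s.
After complete mixing, C₀ = (0.787·120 + 8.1·1.05) / 8.887 = 11.58 mg/L.
Travel time t = 2.14e+04 m / 0.49 m/s = 4.367e+04 s = 0.5055 d.
C = 11.58·exp(−0.32·0.5055) = 11.58·0.8507 = 9.854 mg/L.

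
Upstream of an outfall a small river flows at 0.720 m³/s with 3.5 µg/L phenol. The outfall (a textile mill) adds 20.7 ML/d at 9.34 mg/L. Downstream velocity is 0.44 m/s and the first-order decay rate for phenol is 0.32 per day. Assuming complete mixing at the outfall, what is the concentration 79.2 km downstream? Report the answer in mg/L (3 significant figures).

20.7 ML/d = 0.2396 m³/s.
3.5 µg/L = 0.0035 mg/L.
After complete mixing, C₀ = (0.2396·9.34 + 0.72·0.0035) / 0.9596 = 2.335 mg/L.
Travel time t = 7.92e+04 m / 0.44 m/s = 1.8e+05 s = 2.083 d.
C = 2.335·exp(−0.32·2.083) = 2.335·0.5134 = 1.199 mg/L.

1.20 mg/L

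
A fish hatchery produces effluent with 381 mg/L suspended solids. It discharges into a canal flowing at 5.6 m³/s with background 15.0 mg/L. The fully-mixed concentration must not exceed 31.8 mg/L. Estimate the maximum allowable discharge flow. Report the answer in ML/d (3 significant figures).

Mass balance at complete mixing: C_std·(Q_w + Q_r) = Q_w·C_e + Q_r·C_b.
Rearranging, Q_w = Q_r·(C_std − C_b)/(C_e − C_std) = 5.6·(31.8 − 15) / (381 − 31.8) = 0.2694 m³/s.
= 23.28 ML/d.

23.3 ML/d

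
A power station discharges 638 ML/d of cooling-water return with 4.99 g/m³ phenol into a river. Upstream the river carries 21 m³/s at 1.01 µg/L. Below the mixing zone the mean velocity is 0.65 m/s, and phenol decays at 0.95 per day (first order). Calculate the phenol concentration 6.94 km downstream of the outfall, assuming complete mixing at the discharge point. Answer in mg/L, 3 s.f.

638 ML/d = 7.384 m³/s.
1.01 µg/L = 0.00101 mg/L.
After complete mixing, C₀ = (7.384·4.99 + 21·0.00101) / 28.38 = 1.299 mg/L.
Travel time t = 6940 m / 0.65 m/s = 1.068e+04 s = 0.1236 d.
C = 1.299·exp(−0.95·0.1236) = 1.299·0.8892 = 1.155 mg/L.

1.16 mg/L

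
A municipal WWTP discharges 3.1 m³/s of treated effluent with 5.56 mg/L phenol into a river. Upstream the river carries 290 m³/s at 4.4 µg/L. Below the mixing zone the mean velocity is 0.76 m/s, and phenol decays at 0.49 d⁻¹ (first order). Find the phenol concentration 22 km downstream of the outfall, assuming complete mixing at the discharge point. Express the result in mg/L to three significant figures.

0.0536 mg/L

4.4 µg/L = 0.0044 mg/L.
After complete mixing, C₀ = (3.1·5.56 + 290·0.0044) / 293.1 = 0.06316 mg/L.
Travel time t = 2.2e+04 m / 0.76 m/s = 2.895e+04 s = 0.335 d.
C = 0.06316·exp(−0.49·0.335) = 0.06316·0.8486 = 0.0536 mg/L.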